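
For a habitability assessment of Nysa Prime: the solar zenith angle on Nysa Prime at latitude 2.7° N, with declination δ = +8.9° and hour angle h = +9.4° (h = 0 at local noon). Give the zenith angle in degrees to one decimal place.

cos θ_z = sin φ sin δ + cos φ cos δ cos h = 0.007288 + 0.973612 = 0.980900.
θ_z = arccos(0.980900) = 11.2°.

θ_z = 11.2°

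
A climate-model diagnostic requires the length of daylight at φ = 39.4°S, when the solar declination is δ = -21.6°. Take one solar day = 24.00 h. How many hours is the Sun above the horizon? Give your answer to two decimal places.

14.53 h

cos H₀ = −tan φ · tan δ = −tan(-39.4°) × tan(-21.600°) = -0.3252, so H₀ = 1.9020 rad = 108.98°.
Daylight = 2H₀/(2π) × 24.00 h = (1.9020/π) × 24.00 = 14.53 h.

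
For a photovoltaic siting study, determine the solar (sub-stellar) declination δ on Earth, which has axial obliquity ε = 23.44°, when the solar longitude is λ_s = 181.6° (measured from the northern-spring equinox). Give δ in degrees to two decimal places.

sin δ = sin ε · sin λ_s = sin 23.44° × sin 181.6° = -0.011107.
δ = arcsin(-0.011107) = -0.64°.

δ = -0.64°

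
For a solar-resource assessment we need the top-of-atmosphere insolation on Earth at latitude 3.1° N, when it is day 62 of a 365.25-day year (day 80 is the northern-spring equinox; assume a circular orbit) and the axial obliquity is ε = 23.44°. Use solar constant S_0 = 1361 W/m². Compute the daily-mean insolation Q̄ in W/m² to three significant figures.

Q̄ ≈ 425 W/m²

Solar longitude: L_s = 360° × (62 − 80)/365.25 = -17.741°, i.e. -17.741° + 360° = 342.259°.
sin δ = sin 23.44° × sin 342.259° = -0.12121, so δ = -6.962°.
cos h₀ = −tan(+3.1°) tan(-6.962°) = 0.0066, h₀ = 1.5642 rad.
Bracket: h₀ sin ϕ sin δ + cos ϕ cos δ sin h₀ = 1.5642×0.05408×-0.12121 + 0.99854×0.99263×0.99998 = -0.010253 + 0.991161 = 0.980908.
Q̄ = (S_0/π) × [bracket] = (1361/π) × 0.980908 = 424.9 W/m².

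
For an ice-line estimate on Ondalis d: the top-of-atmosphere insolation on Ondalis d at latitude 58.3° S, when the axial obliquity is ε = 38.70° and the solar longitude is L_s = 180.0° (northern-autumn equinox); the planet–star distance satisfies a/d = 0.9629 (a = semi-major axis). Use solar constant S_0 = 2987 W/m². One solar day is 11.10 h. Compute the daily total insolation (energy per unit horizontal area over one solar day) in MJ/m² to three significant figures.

18.5 MJ/m²

Solar declination: sin δ = sin ε · sin L_s = sin 38.70° × sin 180.0° = 0.00000, so δ = +0.000°.
cos h₀ = −tan(-58.3°) tan(+0.000°) = 0.0000, h₀ = 1.5708 rad.
Bracket: h₀ sin ϕ sin δ + cos ϕ cos δ sin h₀ = 1.5708×-0.85081×0.00000 + 0.52547×1.00000×1.00000 = -0.000000 + 0.525470 = 0.525470.
Inverse-square distance factor (a/d)² = 0.9629² = 0.927176.
Q̄ = (S_0/π) × 0.927176 × [bracket] = (2987/π) × 0.927176 × 0.525470 = 463.23 W/m².
Daily total = Q̄ × 11.10 h × 3600 s/h = 463.23 × 11.10 × 3600 / 10⁶ = 18.51 MJ/m².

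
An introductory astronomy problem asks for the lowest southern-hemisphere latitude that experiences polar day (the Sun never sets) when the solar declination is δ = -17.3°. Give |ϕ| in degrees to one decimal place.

|ϕ| = 72.7°

Polar day requires cos h₀ = −tan ϕ tan δ ≤ −1, i.e. tan ϕ tan δ ≥ 1.
The boundary is |tan ϕ| · |tan δ| = 1, so |ϕ| = 90° − |δ| = 90° − 17.3° = 72.7° in the southern hemisphere.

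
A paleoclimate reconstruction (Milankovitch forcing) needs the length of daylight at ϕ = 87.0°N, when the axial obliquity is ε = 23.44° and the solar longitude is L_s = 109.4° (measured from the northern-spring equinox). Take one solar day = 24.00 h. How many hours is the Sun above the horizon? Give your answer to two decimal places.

24.00 h

Solar declination: sin δ = sin ε · sin L_s = sin 23.44° × sin 109.4° = 0.37520, so δ = +22.037°.
Sunrise equation: cos h₀ = −tan ϕ · tan δ = -7.7236 ≤ −1, so the Sun never sets (polar day) and h₀ = π.
Daylight = 2h₀/(2π) × 24.00 h = (3.1416/π) × 24.00 = 24.00 h.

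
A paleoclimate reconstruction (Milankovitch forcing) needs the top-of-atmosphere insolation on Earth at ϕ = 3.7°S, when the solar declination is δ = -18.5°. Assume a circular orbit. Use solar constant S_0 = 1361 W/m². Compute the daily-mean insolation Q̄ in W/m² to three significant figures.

cos h₀ = −tan(-3.7°) tan(-18.500°) = -0.0216, h₀ = 1.5924 rad.
Bracket: h₀ sin ϕ sin δ + cos ϕ cos δ sin h₀ = 1.5924×-0.06453×-0.31730 + 0.99792×0.94832×0.99977 = 0.032605 + 0.946130 = 0.978735.
Q̄ = (S_0/π) × [bracket] = (1361/π) × 0.978735 = 424.0 W/m².

Q̄ ≈ 424 W/m²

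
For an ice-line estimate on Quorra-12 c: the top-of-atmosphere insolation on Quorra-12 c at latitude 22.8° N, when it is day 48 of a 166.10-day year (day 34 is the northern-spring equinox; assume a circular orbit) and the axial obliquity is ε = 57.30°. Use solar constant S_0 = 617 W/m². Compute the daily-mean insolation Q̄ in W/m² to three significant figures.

Q̄ ≈ 218 W/m²

Solar longitude: L_s = 360° × (48 − 34)/166.10 = 30.343°.
sin δ = sin 57.30° × sin 30.343° = 0.42511, so δ = +25.158°.
cos h₀ = −tan(+22.8°) tan(+25.158°) = -0.1974, h₀ = 1.7695 rad.
Bracket: h₀ sin ϕ sin δ + cos ϕ cos δ sin h₀ = 1.7695×0.38752×0.42511 + 0.92186×0.90514×0.98032 = 0.291505 + 0.817991 = 1.109496.
Q̄ = (S_0/π) × [bracket] = (617/π) × 1.109496 = 217.9 W/m².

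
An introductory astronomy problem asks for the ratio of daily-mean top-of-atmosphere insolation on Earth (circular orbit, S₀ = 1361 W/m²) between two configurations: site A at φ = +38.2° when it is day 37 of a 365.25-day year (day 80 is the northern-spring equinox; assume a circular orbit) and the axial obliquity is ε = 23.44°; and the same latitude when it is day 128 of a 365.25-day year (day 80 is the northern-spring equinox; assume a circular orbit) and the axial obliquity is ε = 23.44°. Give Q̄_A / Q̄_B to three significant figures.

Q̄_A / Q̄_B ≈ 0.487

— Configuration A (φ=+38.2°):
Solar longitude: λ_s = 360° × (37 − 80)/365.25 = -42.382°, i.e. -42.382° + 360° = 317.618°.
sin δ = sin 23.44° × sin 317.618° = -0.26814, so δ = -15.553°.
cos H₀ = −tan(+38.2°) tan(-15.553°) = 0.2190, H₀ = 1.3500 rad.
Bracket: H₀ sin φ sin δ + cos φ cos δ sin H₀ = 1.3500×0.61841×-0.26814 + 0.78586×0.96338×0.97572 = -0.223858 + 0.738700 = 0.514842.
Q̄ = (S₀/π) × [bracket] = (1361/π) × 0.514842 = 223.04 W/m².
— Configuration B (φ=+38.2°):
Solar longitude: λ_s = 360° × (128 − 80)/365.25 = 47.310°.
sin δ = sin 23.44° × sin 47.310° = 0.29239, so δ = +17.001°.
cos H₀ = −tan(+38.2°) tan(+17.001°) = -0.2406, H₀ = 1.8138 rad.
Bracket: H₀ sin φ sin δ + cos φ cos δ sin H₀ = 1.8138×0.61841×0.29239 + 0.78586×0.95630×0.97062 = 0.327966 + 0.729438 = 1.057404.
Q̄ = (S₀/π) × [bracket] = (1361/π) × 1.057404 = 458.09 W/m².
Ratio Q̄_A / Q̄_B = 223.04 / 458.09 = 0.4869.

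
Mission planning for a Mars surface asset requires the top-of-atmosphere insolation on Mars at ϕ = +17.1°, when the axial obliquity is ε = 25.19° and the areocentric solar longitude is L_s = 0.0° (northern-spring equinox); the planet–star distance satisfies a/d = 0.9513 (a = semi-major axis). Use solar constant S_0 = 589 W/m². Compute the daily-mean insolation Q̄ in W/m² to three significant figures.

sin δ = sin 25.19° × sin 0.0° = 0.00000, so δ = +0.000°.
cos h₀ = −tan(+17.1°) tan(+0.000°) = -0.0000, h₀ = 1.5708 rad.
Bracket: h₀ sin ϕ sin δ + cos ϕ cos δ sin h₀ = 1.5708×0.29404×0.00000 + 0.95579×1.00000×1.00000 = 0.000000 + 0.955790 = 0.955790.
Inverse-square distance factor (a/d)² = 0.9513² = 0.904972.
Q̄ = (S_0/π) × 0.904972 × [bracket] = (589/π) × 0.904972 × 0.955790 = 162.2 W/m².

Q̄ ≈ 162 W/m²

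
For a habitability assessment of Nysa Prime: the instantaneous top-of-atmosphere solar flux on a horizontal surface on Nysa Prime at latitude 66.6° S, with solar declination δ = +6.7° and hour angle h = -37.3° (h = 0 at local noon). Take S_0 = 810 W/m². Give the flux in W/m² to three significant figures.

167 W/m²

cos θ_z = sin ϕ sin δ + cos ϕ cos δ cos h = -0.107075 + 0.313763 = 0.206688.
Flux = S_0 · cos θ_z = 810 × 0.206688 = 167.4 W/m².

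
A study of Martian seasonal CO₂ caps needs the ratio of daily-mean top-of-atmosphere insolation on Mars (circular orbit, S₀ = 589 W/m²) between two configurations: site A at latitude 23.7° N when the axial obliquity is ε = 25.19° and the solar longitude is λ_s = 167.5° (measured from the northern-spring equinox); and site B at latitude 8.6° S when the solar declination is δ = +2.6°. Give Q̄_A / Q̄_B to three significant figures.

Q̄_A / Q̄_B ≈ 0.993

— Configuration A (φ=+23.7°):
Solar declination: sin δ = sin ε · sin λ_s = sin 25.19° × sin 167.5° = 0.09212, so δ = +5.286°.
cos H₀ = −tan(+23.7°) tan(+5.286°) = -0.0406, H₀ = 1.6114 rad.
Bracket: H₀ sin φ sin δ + cos φ cos δ sin H₀ = 1.6114×0.40195×0.09212 + 0.91566×0.99575×0.99918 = 0.059666 + 0.911021 = 0.970687.
Q̄ = (S₀/π) × [bracket] = (589/π) × 0.970687 = 181.99 W/m².
— Configuration B (φ=-8.6°):
cos H₀ = −tan(-8.6°) tan(+2.600°) = 0.0069, H₀ = 1.5639 rad.
Bracket: H₀ sin φ sin δ + cos φ cos δ sin H₀ = 1.5639×-0.14954×0.04536 + 0.98876×0.99897×0.99998 = -0.010608 + 0.987722 = 0.977114.
Q̄ = (S₀/π) × [bracket] = (589/π) × 0.977114 = 183.19 W/m².
Ratio Q̄_A / Q̄_B = 181.99 / 183.19 = 0.9934.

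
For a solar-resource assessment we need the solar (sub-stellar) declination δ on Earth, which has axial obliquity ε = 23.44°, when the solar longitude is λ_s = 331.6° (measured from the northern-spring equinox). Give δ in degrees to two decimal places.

sin δ = sin ε · sin λ_s = sin 23.44° × sin 331.6° = -0.189198.
δ = arcsin(-0.189198) = -10.91°.

δ = -10.91°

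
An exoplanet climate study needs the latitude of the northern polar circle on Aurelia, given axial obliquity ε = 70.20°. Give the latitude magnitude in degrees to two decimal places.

19.80°

The polar circle is the lowest latitude that experiences at least one full rotation of continuous daylight at the northern-summer solstice; it lies at |ϕ| = 90° − ε = 90° − 70.20° = 19.80°.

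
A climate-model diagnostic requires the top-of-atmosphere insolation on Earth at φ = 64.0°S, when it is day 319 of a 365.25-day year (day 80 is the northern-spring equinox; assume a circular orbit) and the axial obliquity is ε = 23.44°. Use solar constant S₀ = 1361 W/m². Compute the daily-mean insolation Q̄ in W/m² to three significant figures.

Q̄ ≈ 428 W/m²

Solar longitude: λ_s = 360° × (319 − 80)/365.25 = 235.565°.
sin δ = sin 23.44° × sin 235.565° = -0.32808, so δ = -19.152°.
cos H₀ = −tan(-64.0°) tan(-19.152°) = -0.7121, H₀ = 2.3633 rad.
Bracket: H₀ sin φ sin δ + cos φ cos δ sin H₀ = 2.3633×-0.89879×-0.32808 + 0.43837×0.94465×0.70210 = 0.696878 + 0.290744 = 0.987622.
Q̄ = (S₀/π) × [bracket] = (1361/π) × 0.987622 = 427.9 W/m².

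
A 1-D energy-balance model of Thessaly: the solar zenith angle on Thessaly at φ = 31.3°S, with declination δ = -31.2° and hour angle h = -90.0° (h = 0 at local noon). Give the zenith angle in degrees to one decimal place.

cos θ_z = sin φ sin δ + cos φ cos δ cos h = 0.269125 + 0.000000 = 0.269125.
θ_z = arccos(0.269125) = 74.4°.

θ_z = 74.4°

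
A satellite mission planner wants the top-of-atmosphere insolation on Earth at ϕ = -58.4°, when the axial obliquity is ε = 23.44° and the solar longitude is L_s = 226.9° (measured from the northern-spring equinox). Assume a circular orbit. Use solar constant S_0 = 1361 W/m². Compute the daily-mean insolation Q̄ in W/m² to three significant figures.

Solar declination: sin δ = sin ε · sin L_s = sin 23.44° × sin 226.9° = -0.29045, so δ = -16.885°.
cos h₀ = −tan(-58.4°) tan(-16.885°) = -0.4934, h₀ = 2.0868 rad.
Bracket: h₀ sin ϕ sin δ + cos ϕ cos δ sin h₀ = 2.0868×-0.85173×-0.29045 + 0.52399×0.95689×0.86981 = 0.516243 + 0.436123 = 0.952366.
Q̄ = (S_0/π) × [bracket] = (1361/π) × 0.952366 = 412.6 W/m².

Q̄ ≈ 413 W/m²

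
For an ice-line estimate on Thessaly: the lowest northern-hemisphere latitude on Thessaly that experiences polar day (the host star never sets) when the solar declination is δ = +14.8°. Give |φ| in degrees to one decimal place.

Polar day requires cos H₀ = −tan φ tan δ ≤ −1, i.e. tan φ tan δ ≥ 1.
The boundary is |tan φ| · |tan δ| = 1, so |φ| = 90° − |δ| = 90° − 14.8° = 75.2° in the northern hemisphere.

|φ| = 75.2°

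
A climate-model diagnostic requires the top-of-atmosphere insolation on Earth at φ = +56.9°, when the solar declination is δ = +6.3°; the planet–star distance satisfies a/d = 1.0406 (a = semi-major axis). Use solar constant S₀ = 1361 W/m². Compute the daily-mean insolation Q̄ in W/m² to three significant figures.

Q̄ ≈ 326 W/m²

cos H₀ = −tan(+56.9°) tan(+6.300°) = -0.1694, H₀ = 1.7410 rad.
Bracket: H₀ sin φ sin δ + cos φ cos δ sin H₀ = 1.7410×0.83772×0.10973 + 0.54610×0.99396×0.98556 = 0.160038 + 0.534964 = 0.695002.
Inverse-square distance factor (a/d)² = 1.0406² = 1.082848.
Q̄ = (S₀/π) × 1.082848 × [bracket] = (1361/π) × 1.082848 × 0.695002 = 326.0 W/m².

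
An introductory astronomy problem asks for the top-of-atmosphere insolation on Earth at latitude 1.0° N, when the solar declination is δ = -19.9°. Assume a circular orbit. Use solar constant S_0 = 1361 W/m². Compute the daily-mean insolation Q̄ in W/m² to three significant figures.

Q̄ ≈ 403 W/m²

cos h₀ = −tan(+1.0°) tan(-19.900°) = 0.0063, h₀ = 1.5645 rad.
Bracket: h₀ sin ϕ sin δ + cos ϕ cos δ sin h₀ = 1.5645×0.01745×-0.34038 + 0.99985×0.94029×0.99998 = -0.009293 + 0.940130 = 0.930837.
Q̄ = (S_0/π) × [bracket] = (1361/π) × 0.930837 = 403.3 W/m².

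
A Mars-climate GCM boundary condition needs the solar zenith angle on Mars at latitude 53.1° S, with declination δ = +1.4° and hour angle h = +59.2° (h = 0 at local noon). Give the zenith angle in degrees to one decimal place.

cos θ_z = sin φ sin δ + cos φ cos δ cos h = -0.019538 + 0.307349 = 0.287811.
θ_z = arccos(0.287811) = 73.3°.

θ_z = 73.3°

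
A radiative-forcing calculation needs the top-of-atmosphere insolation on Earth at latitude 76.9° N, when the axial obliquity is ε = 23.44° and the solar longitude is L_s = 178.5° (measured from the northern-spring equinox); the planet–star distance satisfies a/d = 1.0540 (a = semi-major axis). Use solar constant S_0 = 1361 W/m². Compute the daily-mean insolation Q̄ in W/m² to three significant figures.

Solar declination: sin δ = sin ε · sin L_s = sin 23.44° × sin 178.5° = 0.01041, so δ = +0.597°.
cos h₀ = −tan(+76.9°) tan(+0.597°) = -0.0447, h₀ = 1.6156 rad.
Bracket: h₀ sin ϕ sin δ + cos ϕ cos δ sin h₀ = 1.6156×0.97398×0.01041 + 0.22665×0.99995×0.99900 = 0.016381 + 0.226412 = 0.242793.
Inverse-square distance factor (a/d)² = 1.0540² = 1.110916.
Q̄ = (S_0/π) × 1.110916 × [bracket] = (1361/π) × 1.110916 × 0.242793 = 116.8 W/m².

Q̄ ≈ 117 W/m²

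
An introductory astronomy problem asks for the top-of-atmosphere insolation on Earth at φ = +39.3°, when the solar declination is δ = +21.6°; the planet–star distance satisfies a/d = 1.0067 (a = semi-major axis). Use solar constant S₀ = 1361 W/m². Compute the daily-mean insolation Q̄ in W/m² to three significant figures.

Q̄ ≈ 493 W/m²

cos H₀ = −tan(+39.3°) tan(+21.600°) = -0.3241, H₀ = 1.9008 rad.
Bracket: H₀ sin φ sin δ + cos φ cos δ sin H₀ = 1.9008×0.63338×0.36812 + 0.77384×0.92978×0.94604 = 0.443190 + 0.680677 = 1.123867.
Inverse-square distance factor (a/d)² = 1.0067² = 1.013445.
Q̄ = (S₀/π) × 1.013445 × [bracket] = (1361/π) × 1.013445 × 1.123867 = 493.4 W/m².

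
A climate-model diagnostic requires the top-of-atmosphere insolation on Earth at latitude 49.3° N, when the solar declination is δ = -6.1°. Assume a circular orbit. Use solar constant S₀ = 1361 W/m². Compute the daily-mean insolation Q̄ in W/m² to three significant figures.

Q̄ ≈ 228 W/m²

cos H₀ = −tan(+49.3°) tan(-6.100°) = 0.1242, H₀ = 1.4462 rad.
Bracket: H₀ sin φ sin δ + cos φ cos δ sin H₀ = 1.4462×0.75813×-0.10626 + 0.65210×0.99434×0.99225 = -0.116504 + 0.643384 = 0.526880.
Q̄ = (S₀/π) × [bracket] = (1361/π) × 0.526880 = 228.3 W/m².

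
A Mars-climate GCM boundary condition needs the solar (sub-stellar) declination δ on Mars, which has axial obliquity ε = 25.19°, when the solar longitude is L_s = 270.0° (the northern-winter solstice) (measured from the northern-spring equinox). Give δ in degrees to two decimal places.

δ = -25.19°

sin δ = sin ε · sin L_s = sin 25.19° × sin 270.0° = -0.425621.
δ = arcsin(-0.425621) = -25.19°.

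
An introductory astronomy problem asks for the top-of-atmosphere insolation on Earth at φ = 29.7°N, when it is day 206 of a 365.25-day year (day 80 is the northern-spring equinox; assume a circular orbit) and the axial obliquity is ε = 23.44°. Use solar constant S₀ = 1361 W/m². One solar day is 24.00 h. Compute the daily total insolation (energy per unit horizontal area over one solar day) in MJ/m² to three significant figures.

40.9 MJ/m²

Solar longitude: λ_s = 360° × (206 − 80)/365.25 = 124.189°.
sin δ = sin 23.44° × sin 124.189° = 0.32905, so δ = +19.211°.
cos H₀ = −tan(+29.7°) tan(+19.211°) = -0.1988, H₀ = 1.7709 rad.
Bracket: H₀ sin φ sin δ + cos φ cos δ sin H₀ = 1.7709×0.49546×0.32905 + 0.86863×0.94431×0.98005 = 0.288712 + 0.803892 = 1.092604.
Q̄ = (S₀/π) × [bracket] = (1361/π) × 1.092604 = 473.34 W/m².
Daily total = Q̄ × 24.00 h × 3600 s/h = 473.34 × 24.00 × 3600 / 10⁶ = 40.90 MJ/m².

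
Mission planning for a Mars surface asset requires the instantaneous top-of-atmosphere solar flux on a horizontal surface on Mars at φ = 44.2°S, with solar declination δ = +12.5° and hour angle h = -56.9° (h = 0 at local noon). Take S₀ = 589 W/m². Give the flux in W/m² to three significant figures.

cos θ_z = sin φ sin δ + cos φ cos δ cos h = -0.150894 + 0.382226 = 0.231332.
Flux = S₀ · cos θ_z = 589 × 0.231332 = 136.3 W/m².

136 W/m²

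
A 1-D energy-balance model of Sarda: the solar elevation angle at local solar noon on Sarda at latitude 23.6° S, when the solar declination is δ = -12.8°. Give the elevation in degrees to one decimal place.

79.2°

At local noon the hour angle is zero, so the zenith angle equals |ϕ − δ| = |-23.6° − (-12.800°)| = 10.800°.
Elevation = 90° − 10.800° = 79.2°.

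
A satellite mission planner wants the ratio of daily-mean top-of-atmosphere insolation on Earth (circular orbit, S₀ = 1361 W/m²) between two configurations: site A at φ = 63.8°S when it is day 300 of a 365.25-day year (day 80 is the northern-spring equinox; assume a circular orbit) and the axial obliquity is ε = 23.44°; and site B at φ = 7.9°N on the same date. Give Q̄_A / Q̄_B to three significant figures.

Q̄_A / Q̄_B ≈ 0.900

— Configuration A (φ=-63.8°):
Solar longitude: λ_s = 360° × (300 − 80)/365.25 = 216.838°.
sin δ = sin 23.44° × sin 216.838° = -0.23849, so δ = -13.798°.
cos H₀ = −tan(-63.8°) tan(-13.798°) = -0.4991, H₀ = 2.0933 rad.
Bracket: H₀ sin φ sin δ + cos φ cos δ sin H₀ = 2.0933×-0.89726×-0.23849 + 0.44151×0.97114×0.86655 = 0.447940 + 0.371549 = 0.819489.
Q̄ = (S₀/π) × [bracket] = (1361/π) × 0.819489 = 355.02 W/m².
— Configuration B (φ=+7.9°):
cos H₀ = −tan(+7.9°) tan(-13.798°) = 0.0341, H₀ = 1.5367 rad.
Bracket: H₀ sin φ sin δ + cos φ cos δ sin H₀ = 1.5367×0.13744×-0.23849 + 0.99051×0.97114×0.99942 = -0.050370 + 0.961366 = 0.910996.
Q̄ = (S₀/π) × [bracket] = (1361/π) × 0.910996 = 394.66 W/m².
Ratio Q̄_A / Q̄_B = 355.02 / 394.66 = 0.8996.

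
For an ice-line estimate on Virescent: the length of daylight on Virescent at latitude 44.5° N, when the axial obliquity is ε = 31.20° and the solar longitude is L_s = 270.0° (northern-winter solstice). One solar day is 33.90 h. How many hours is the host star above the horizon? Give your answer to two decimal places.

Solar declination: sin δ = sin ε · sin L_s = sin 31.20° × sin 270.0° = -0.51803, so δ = -31.200°.
cos h₀ = −tan ϕ · tan δ = −tan(+44.5°) × tan(-31.200°) = 0.5951, so h₀ = 0.9334 rad = 53.48°.
Daylight = 2h₀/(2π) × 33.90 h = (0.9334/π) × 33.90 = 10.07 h.

10.07 h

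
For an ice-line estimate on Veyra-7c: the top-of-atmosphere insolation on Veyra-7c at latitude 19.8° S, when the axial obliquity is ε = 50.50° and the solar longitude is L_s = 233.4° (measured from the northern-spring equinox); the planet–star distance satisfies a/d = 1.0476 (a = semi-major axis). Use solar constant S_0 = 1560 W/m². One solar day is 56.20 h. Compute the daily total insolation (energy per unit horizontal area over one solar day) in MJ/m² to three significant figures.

121 MJ/m²

Solar declination: sin δ = sin ε · sin L_s = sin 50.50° × sin 233.4° = -0.61947, so δ = -38.278°.
cos h₀ = −tan(-19.8°) tan(-38.278°) = -0.2841, h₀ = 1.8589 rad.
Bracket: h₀ sin ϕ sin δ + cos ϕ cos δ sin h₀ = 1.8589×-0.33874×-0.61947 + 0.94088×0.78502×0.95879 = 0.390070 + 0.708172 = 1.098242.
Inverse-square distance factor (a/d)² = 1.0476² = 1.097466.
Q̄ = (S_0/π) × 1.097466 × [bracket] = (1560/π) × 1.097466 × 1.098242 = 598.50 W/m².
Daily total = Q̄ × 56.20 h × 3600 s/h = 598.50 × 56.20 × 3600 / 10⁶ = 121.1 MJ/m².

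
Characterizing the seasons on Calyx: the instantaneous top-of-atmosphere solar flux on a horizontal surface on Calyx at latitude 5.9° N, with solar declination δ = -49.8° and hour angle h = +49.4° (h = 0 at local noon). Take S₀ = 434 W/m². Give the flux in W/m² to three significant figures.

147 W/m²

cos θ_z = sin φ sin δ + cos φ cos δ cos h = -0.078513 + 0.417822 = 0.339309.
Flux = S₀ · cos θ_z = 434 × 0.339309 = 147.3 W/m².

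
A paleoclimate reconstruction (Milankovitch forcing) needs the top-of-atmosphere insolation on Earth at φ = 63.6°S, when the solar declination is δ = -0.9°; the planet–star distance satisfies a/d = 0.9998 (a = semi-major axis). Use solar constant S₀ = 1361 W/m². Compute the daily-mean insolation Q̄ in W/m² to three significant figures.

cos H₀ = −tan(-63.6°) tan(-0.900°) = -0.0316, H₀ = 1.6024 rad.
Bracket: H₀ sin φ sin δ + cos φ cos δ sin H₀ = 1.6024×-0.89571×-0.01571 + 0.44464×0.99988×0.99950 = 0.022548 + 0.444364 = 0.466912.
Inverse-square distance factor (a/d)² = 0.9998² = 0.999600.
Q̄ = (S₀/π) × 0.999600 × [bracket] = (1361/π) × 0.999600 × 0.466912 = 202.2 W/m².

Q̄ ≈ 202 W/m²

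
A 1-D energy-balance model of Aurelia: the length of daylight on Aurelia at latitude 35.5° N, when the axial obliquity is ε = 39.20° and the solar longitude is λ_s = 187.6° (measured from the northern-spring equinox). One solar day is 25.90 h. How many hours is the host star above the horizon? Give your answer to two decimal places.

12.46 h

Solar declination: sin δ = sin ε · sin λ_s = sin 39.20° × sin 187.6° = -0.08359, so δ = -4.795°.
cos H₀ = −tan φ · tan δ = −tan(+35.5°) × tan(-4.795°) = 0.0598, so H₀ = 1.5109 rad = 86.57°.
Daylight = 2H₀/(2π) × 25.90 h = (1.5109/π) × 25.90 = 12.46 h.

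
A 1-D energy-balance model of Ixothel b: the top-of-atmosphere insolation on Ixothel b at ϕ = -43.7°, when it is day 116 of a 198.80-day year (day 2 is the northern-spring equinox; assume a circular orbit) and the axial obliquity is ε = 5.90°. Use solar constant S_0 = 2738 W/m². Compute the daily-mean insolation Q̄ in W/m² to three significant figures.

Q̄ ≈ 673 W/m²

Solar longitude: L_s = 360° × (116 − 2)/198.80 = 206.439°.
sin δ = sin 5.90° × sin 206.439° = -0.04577, so δ = -2.623°.
cos h₀ = −tan(-43.7°) tan(-2.623°) = -0.0438, h₀ = 1.6146 rad.
Bracket: h₀ sin ϕ sin δ + cos ϕ cos δ sin h₀ = 1.6146×-0.69088×-0.04577 + 0.72297×0.99895×0.99904 = 0.051056 + 0.721518 = 0.772574.
Q̄ = (S_0/π) × [bracket] = (2738/π) × 0.772574 = 673.3 W/m².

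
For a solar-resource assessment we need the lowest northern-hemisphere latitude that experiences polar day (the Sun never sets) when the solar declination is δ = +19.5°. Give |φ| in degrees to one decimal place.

|φ| = 70.5°

Polar day requires cos H₀ = −tan φ tan δ ≤ −1, i.e. tan φ tan δ ≥ 1.
The boundary is |tan φ| · |tan δ| = 1, so |φ| = 90° − |δ| = 90° − 19.5° = 70.5° in the northern hemisphere.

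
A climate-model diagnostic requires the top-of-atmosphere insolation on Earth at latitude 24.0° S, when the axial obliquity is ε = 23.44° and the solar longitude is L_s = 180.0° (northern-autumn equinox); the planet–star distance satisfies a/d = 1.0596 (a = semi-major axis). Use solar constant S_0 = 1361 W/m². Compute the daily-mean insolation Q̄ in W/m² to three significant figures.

Q̄ ≈ 444 W/m²

Solar declination: sin δ = sin ε · sin L_s = sin 23.44° × sin 180.0° = 0.00000, so δ = +0.000°.
cos h₀ = −tan(-24.0°) tan(+0.000°) = 0.0000, h₀ = 1.5708 rad.
Bracket: h₀ sin ϕ sin δ + cos ϕ cos δ sin h₀ = 1.5708×-0.40674×0.00000 + 0.91355×1.00000×1.00000 = -0.000000 + 0.913550 = 0.913550.
Inverse-square distance factor (a/d)² = 1.0596² = 1.122752.
Q̄ = (S_0/π) × 1.122752 × [bracket] = (1361/π) × 1.122752 × 0.913550 = 444.3 W/m².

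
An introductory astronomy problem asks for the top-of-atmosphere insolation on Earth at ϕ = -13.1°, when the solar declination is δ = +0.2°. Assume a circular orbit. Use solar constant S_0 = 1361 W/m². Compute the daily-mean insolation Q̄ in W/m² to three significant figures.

Q̄ ≈ 421 W/m²

cos h₀ = −tan(-13.1°) tan(+0.200°) = 0.0008, h₀ = 1.5700 rad.
Bracket: h₀ sin ϕ sin δ + cos ϕ cos δ sin h₀ = 1.5700×-0.22665×0.00349 + 0.97398×0.99999×1.00000 = -0.001242 + 0.973970 = 0.972728.
Q̄ = (S_0/π) × [bracket] = (1361/π) × 0.972728 = 421.4 W/m².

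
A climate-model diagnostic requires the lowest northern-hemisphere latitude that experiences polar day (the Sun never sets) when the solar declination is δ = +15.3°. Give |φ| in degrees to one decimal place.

|φ| = 74.7°

Polar day requires cos H₀ = −tan φ tan δ ≤ −1, i.e. tan φ tan δ ≥ 1.
The boundary is |tan φ| · |tan δ| = 1, so |φ| = 90° − |δ| = 90° − 15.3° = 74.7° in the northern hemisphere.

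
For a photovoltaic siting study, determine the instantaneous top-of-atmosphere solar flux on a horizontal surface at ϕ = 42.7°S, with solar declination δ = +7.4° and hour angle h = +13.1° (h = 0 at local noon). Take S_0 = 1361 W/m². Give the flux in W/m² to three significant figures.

847 W/m²

cos θ_z = sin ϕ sin δ + cos ϕ cos δ cos h = -0.087344 + 0.709827 = 0.622483.
Flux = S_0 · cos θ_z = 1361 × 0.622483 = 847.2 W/m².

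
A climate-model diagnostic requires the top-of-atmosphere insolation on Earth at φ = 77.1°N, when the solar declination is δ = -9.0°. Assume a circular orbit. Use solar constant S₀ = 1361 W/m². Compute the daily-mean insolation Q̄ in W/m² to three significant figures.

cos H₀ = −tan(+77.1°) tan(-9.000°) = 0.6915, H₀ = 0.8072 rad.
Bracket: H₀ sin φ sin δ + cos φ cos δ sin H₀ = 0.8072×0.97476×-0.15643 + 0.22325×0.98769×0.72234 = -0.123083 + 0.159277 = 0.036194.
Q̄ = (S₀/π) × [bracket] = (1361/π) × 0.036194 = 15.68 W/m².

Q̄ ≈ 15.7 W/m²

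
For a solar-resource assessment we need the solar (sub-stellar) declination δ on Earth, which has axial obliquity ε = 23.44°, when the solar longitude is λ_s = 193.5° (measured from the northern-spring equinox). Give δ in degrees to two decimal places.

δ = -5.33°

sin δ = sin ε · sin λ_s = sin 23.44° × sin 193.5° = -0.092862.
δ = arcsin(-0.092862) = -5.33°.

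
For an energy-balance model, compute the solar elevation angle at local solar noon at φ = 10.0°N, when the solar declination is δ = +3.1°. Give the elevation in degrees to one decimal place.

83.1°

At local noon the hour angle is zero, so the zenith angle equals |φ − δ| = |+10.0° − (+3.100°)| = 6.900°.
Elevation = 90° − 6.900° = 83.1°.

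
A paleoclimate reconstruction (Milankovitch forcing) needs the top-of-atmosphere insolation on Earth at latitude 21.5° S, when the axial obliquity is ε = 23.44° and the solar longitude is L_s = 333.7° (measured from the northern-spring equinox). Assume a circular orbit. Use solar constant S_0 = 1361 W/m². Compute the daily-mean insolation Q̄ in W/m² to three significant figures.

Solar declination: sin δ = sin ε · sin L_s = sin 23.44° × sin 333.7° = -0.17625, so δ = -10.151°.
cos h₀ = −tan(-21.5°) tan(-10.151°) = -0.0705, h₀ = 1.6414 rad.
Bracket: h₀ sin ϕ sin δ + cos ϕ cos δ sin h₀ = 1.6414×-0.36650×-0.17625 + 0.93042×0.98435×0.99751 = 0.106027 + 0.913578 = 1.019605.
Q̄ = (S_0/π) × [bracket] = (1361/π) × 1.019605 = 441.7 W/m².

Q̄ ≈ 442 W/m²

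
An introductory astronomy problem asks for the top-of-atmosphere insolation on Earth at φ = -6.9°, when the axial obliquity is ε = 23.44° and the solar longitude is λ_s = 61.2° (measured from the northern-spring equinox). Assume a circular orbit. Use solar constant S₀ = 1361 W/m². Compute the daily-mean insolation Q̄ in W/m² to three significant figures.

Q̄ ≈ 375 W/m²

Solar declination: sin δ = sin ε · sin λ_s = sin 23.44° × sin 61.2° = 0.34858, so δ = +20.401°.
cos H₀ = −tan(-6.9°) tan(+20.401°) = 0.0450, H₀ = 1.5258 rad.
Bracket: H₀ sin φ sin δ + cos φ cos δ sin H₀ = 1.5258×-0.12014×0.34858 + 0.99276×0.93728×0.99899 = -0.063898 + 0.929554 = 0.865656.
Q̄ = (S₀/π) × [bracket] = (1361/π) × 0.865656 = 375.0 W/m².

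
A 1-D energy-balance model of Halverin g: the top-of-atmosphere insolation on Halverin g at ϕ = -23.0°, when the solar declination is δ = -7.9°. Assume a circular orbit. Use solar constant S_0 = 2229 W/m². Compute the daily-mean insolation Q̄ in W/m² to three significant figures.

cos h₀ = −tan(-23.0°) tan(-7.900°) = -0.0589, h₀ = 1.6297 rad.
Bracket: h₀ sin ϕ sin δ + cos ϕ cos δ sin h₀ = 1.6297×-0.39073×-0.13744 + 0.92050×0.99051×0.99826 = 0.087518 + 0.910178 = 0.997696.
Q̄ = (S_0/π) × [bracket] = (2229/π) × 0.997696 = 707.9 W/m².

Q̄ ≈ 708 W/m²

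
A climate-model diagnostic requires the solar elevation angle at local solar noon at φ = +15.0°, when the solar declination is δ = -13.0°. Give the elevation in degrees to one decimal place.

62.0°

At local noon the hour angle is zero, so the zenith angle equals |φ − δ| = |+15.0° − (-13.000°)| = 28.000°.
Elevation = 90° − 28.000° = 62.0°.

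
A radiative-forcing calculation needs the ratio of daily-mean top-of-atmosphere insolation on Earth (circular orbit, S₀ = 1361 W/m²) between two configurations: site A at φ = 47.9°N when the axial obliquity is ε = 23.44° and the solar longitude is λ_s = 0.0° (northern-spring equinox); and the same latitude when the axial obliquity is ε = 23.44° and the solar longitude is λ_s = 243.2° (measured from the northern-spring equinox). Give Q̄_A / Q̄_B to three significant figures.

Q̄_A / Q̄_B ≈ 2.49

— Configuration A (φ=+47.9°):
Solar declination: sin δ = sin ε · sin λ_s = sin 23.44° × sin 0.0° = 0.00000, so δ = +0.000°.
cos H₀ = −tan(+47.9°) tan(+0.000°) = -0.0000, H₀ = 1.5708 rad.
Bracket: H₀ sin φ sin δ + cos φ cos δ sin H₀ = 1.5708×0.74198×0.00000 + 0.67043×1.00000×1.00000 = 0.000000 + 0.670430 = 0.670430.
Q̄ = (S₀/π) × [bracket] = (1361/π) × 0.670430 = 290.44 W/m².
— Configuration B (φ=+47.9°):
Solar declination: sin δ = sin ε · sin λ_s = sin 23.44° × sin 243.2° = -0.35506, so δ = -20.797°.
cos H₀ = −tan(+47.9°) tan(-20.797°) = 0.4203, H₀ = 1.1370 rad.
Bracket: H₀ sin φ sin δ + cos φ cos δ sin H₀ = 1.1370×0.74198×-0.35506 + 0.67043×0.93484×0.90737 = -0.299540 + 0.568689 = 0.269149.
Q̄ = (S₀/π) × [bracket] = (1361/π) × 0.269149 = 116.60 W/m².
Ratio Q̄_A / Q̄_B = 290.44 / 116.60 = 2.491.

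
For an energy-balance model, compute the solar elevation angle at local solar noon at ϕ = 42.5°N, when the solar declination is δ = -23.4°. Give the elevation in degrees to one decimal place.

At local noon the hour angle is zero, so the zenith angle equals |ϕ − δ| = |+42.5° − (-23.400°)| = 65.900°.
Elevation = 90° − 65.900° = 24.1°.

24.1°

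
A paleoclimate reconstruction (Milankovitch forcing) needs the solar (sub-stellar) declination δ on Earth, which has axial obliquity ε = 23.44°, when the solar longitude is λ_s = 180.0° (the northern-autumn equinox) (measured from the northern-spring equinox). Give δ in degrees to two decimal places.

δ = +0.00°

sin δ = sin ε · sin λ_s = sin 23.44° × sin 180.0° = 0.000000.
δ = arcsin(0.000000) = +0.00°.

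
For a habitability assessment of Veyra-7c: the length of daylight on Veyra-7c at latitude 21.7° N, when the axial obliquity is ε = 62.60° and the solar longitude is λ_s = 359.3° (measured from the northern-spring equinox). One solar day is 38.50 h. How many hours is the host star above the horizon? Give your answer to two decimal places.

Solar declination: sin δ = sin ε · sin λ_s = sin 62.60° × sin 359.3° = -0.01085, so δ = -0.621°.
cos H₀ = −tan φ · tan δ = −tan(+21.7°) × tan(-0.621°) = 0.0043, so H₀ = 1.5665 rad = 89.75°.
Daylight = 2H₀/(2π) × 38.50 h = (1.5665/π) × 38.50 = 19.20 h.

19.20 h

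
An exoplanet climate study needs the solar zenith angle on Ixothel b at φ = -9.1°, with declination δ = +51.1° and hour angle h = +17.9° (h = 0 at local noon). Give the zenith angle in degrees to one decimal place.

θ_z = 62.2°

cos θ_z = sin φ sin δ + cos φ cos δ cos h = -0.123085 + 0.590045 = 0.466960.
θ_z = arccos(0.466960) = 62.2°.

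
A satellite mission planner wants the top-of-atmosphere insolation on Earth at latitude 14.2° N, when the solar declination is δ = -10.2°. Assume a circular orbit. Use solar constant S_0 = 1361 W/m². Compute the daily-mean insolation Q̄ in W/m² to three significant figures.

cos h₀ = −tan(+14.2°) tan(-10.200°) = 0.0455, h₀ = 1.5253 rad.
Bracket: h₀ sin ϕ sin δ + cos ϕ cos δ sin h₀ = 1.5253×0.24531×-0.17708 + 0.96945×0.98420×0.99896 = -0.066258 + 0.953140 = 0.886882.
Q̄ = (S_0/π) × [bracket] = (1361/π) × 0.886882 = 384.2 W/m².

Q̄ ≈ 384 W/m²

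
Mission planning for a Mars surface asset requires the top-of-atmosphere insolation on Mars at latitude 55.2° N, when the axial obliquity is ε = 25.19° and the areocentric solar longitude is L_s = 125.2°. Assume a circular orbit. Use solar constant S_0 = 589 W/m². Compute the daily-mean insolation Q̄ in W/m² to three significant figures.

sin δ = sin 25.19° × sin 125.2° = 0.34779, so δ = +20.352°.
cos h₀ = −tan(+55.2°) tan(+20.352°) = -0.5337, h₀ = 2.1338 rad.
Bracket: h₀ sin ϕ sin δ + cos ϕ cos δ sin h₀ = 2.1338×0.82115×0.34779 + 0.57071×0.93757×0.84565 = 0.609387 + 0.452491 = 1.061878.
Q̄ = (S_0/π) × [bracket] = (589/π) × 1.061878 = 199.1 W/m².

Q̄ ≈ 199 W/m²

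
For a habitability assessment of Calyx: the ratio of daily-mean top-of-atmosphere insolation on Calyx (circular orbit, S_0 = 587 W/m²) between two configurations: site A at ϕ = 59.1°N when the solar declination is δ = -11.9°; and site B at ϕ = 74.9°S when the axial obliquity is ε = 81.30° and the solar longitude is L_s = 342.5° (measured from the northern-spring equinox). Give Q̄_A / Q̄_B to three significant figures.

— Configuration A (ϕ=+59.1°):
cos h₀ = −tan(+59.1°) tan(-11.900°) = 0.3521, h₀ = 1.2110 rad.
Bracket: h₀ sin ϕ sin δ + cos ϕ cos δ sin h₀ = 1.2110×0.85806×-0.20620 + 0.51354×0.97851×0.93596 = -0.214265 + 0.470324 = 0.256059.
Q̄ = (S_0/π) × [bracket] = (587/π) × 0.256059 = 47.844 W/m².
— Configuration B (ϕ=-74.9°):
Solar declination: sin δ = sin ε · sin L_s = sin 81.30° × sin 342.5° = -0.29725, so δ = -17.292°.
cos h₀ = −tan(-74.9°) tan(-17.292°) = -1.1538 ≤ −1 ⇒ polar day, h₀ = π.
Bracket: h₀ sin ϕ sin δ + cos ϕ cos δ sin h₀ = 3.1416×-0.96547×-0.29725 + 0.26050×0.95480×0.00000 = 0.901595 + 0.000000 = 0.901595.
Q̄ = (S_0/π) × [bracket] = (587/π) × 0.901595 = 168.46 W/m².
Ratio Q̄_A / Q̄_B = 47.844 / 168.46 = 0.2840.

Q̄_A / Q̄_B ≈ 0.284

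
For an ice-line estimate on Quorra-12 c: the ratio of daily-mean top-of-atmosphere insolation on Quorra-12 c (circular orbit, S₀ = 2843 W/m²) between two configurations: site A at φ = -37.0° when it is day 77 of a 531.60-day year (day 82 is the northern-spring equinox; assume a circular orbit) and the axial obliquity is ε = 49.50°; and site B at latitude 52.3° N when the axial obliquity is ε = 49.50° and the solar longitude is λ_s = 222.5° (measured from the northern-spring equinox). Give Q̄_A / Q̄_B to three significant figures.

— Configuration A (φ=-37.0°):
Solar longitude: λ_s = 360° × (77 − 82)/531.60 = -3.386°, i.e. -3.386° + 360° = 356.614°.
sin δ = sin 49.50° × sin 356.614° = -0.04491, so δ = -2.574°.
cos H₀ = −tan(-37.0°) tan(-2.574°) = -0.0339, H₀ = 1.6047 rad.
Bracket: H₀ sin φ sin δ + cos φ cos δ sin H₀ = 1.6047×-0.60182×-0.04491 + 0.79864×0.99899×0.99943 = 0.043371 + 0.797379 = 0.840750.
Q̄ = (S₀/π) × [bracket] = (2843/π) × 0.840750 = 760.84 W/m².
— Configuration B (φ=+52.3°):
Solar declination: sin δ = sin ε · sin λ_s = sin 49.50° × sin 222.5° = -0.51372, so δ = -30.912°.
cos H₀ = −tan(+52.3°) tan(-30.912°) = 0.7747, H₀ = 0.6845 rad.
Bracket: H₀ sin φ sin δ + cos φ cos δ sin H₀ = 0.6845×0.79122×-0.51372 + 0.61153×0.85796×0.63230 = -0.278226 + 0.331748 = 0.053522.
Q̄ = (S₀/π) × [bracket] = (2843/π) × 0.053522 = 48.435 W/m².
Ratio Q̄_A / Q̄_B = 760.84 / 48.435 = 15.71.

Q̄_A / Q̄_B ≈ 15.7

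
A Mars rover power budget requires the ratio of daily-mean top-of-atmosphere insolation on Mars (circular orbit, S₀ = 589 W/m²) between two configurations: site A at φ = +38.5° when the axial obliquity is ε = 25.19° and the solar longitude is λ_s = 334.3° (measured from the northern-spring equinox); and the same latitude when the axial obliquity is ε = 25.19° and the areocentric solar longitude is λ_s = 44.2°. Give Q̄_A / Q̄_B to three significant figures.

Q̄_A / Q̄_B ≈ 0.563

— Configuration A (φ=+38.5°):
Solar declination: sin δ = sin ε · sin λ_s = sin 25.19° × sin 334.3° = -0.18457, so δ = -10.636°.
cos H₀ = −tan(+38.5°) tan(-10.636°) = 0.1494, H₀ = 1.4209 rad.
Bracket: H₀ sin φ sin δ + cos φ cos δ sin H₀ = 1.4209×0.62251×-0.18457 + 0.78261×0.98282×0.98878 = -0.163257 + 0.760535 = 0.597278.
Q̄ = (S₀/π) × [bracket] = (589/π) × 0.597278 = 111.98 W/m².
— Configuration B (φ=+38.5°):
sin δ = sin 25.19° × sin 44.2° = 0.29673, so δ = +17.261°.
cos H₀ = −tan(+38.5°) tan(+17.261°) = -0.2472, H₀ = 1.8205 rad.
Bracket: H₀ sin φ sin δ + cos φ cos δ sin H₀ = 1.8205×0.62251×0.29673 + 0.78261×0.95496×0.96897 = 0.336278 + 0.724171 = 1.060449.
Q̄ = (S₀/π) × [bracket] = (589/π) × 1.060449 = 198.82 W/m².
Ratio Q̄_A / Q̄_B = 111.98 / 198.82 = 0.5632.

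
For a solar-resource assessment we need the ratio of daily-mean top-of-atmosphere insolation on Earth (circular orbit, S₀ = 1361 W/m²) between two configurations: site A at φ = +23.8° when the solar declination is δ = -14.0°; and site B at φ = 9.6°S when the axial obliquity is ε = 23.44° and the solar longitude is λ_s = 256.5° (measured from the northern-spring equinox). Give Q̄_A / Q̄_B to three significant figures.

— Configuration A (φ=+23.8°):
cos H₀ = −tan(+23.8°) tan(-14.000°) = 0.1100, H₀ = 1.4606 rad.
Bracket: H₀ sin φ sin δ + cos φ cos δ sin H₀ = 1.4606×0.40355×-0.24192 + 0.91496×0.97030×0.99394 = -0.142594 + 0.882406 = 0.739812.
Q̄ = (S₀/π) × [bracket] = (1361/π) × 0.739812 = 320.50 W/m².
— Configuration B (φ=-9.6°):
Solar declination: sin δ = sin ε · sin λ_s = sin 23.44° × sin 256.5° = -0.38680, so δ = -22.755°.
cos H₀ = −tan(-9.6°) tan(-22.755°) = -0.0709, H₀ = 1.6418 rad.
Bracket: H₀ sin φ sin δ + cos φ cos δ sin H₀ = 1.6418×-0.16677×-0.38680 + 0.98600×0.92216×0.99748 = 0.105907 + 0.906958 = 1.012865.
Q̄ = (S₀/π) × [bracket] = (1361/π) × 1.012865 = 438.79 W/m².
Ratio Q̄_A / Q̄_B = 320.50 / 438.79 = 0.7304.

Q̄_A / Q̄_B ≈ 0.730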